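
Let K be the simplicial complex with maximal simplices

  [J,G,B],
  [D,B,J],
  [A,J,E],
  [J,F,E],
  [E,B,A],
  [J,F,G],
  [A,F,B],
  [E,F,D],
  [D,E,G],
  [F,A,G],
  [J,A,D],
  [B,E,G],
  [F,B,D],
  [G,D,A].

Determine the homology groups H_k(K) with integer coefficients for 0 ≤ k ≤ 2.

Take the total order A < B < D < E < F < G < J on the vertex set. Then K (dimension 2) consists of the simplices:

  0-simplices (7): A, B, D, E, F, G, J
  1-simplices (21): AB, AD, AE, AF, AG, AJ, BD, BE, BF, BG, BJ, DE, DF, DG, DJ, EF, EG, EJ, FG, FJ, GJ
  2-simplices (14): ABE, ABF, ADG, ADJ, AEJ, AFG, BDF, BDJ, BEG, BGJ, DEF, DEG, EFJ, FGJ

giving chain groups C_0 ≅ Z^7, C_1 ≅ Z^21, C_2 ≅ Z^14.

The boundary map ∂_1: C_1 → C_0 maps an edge to its endpoints' difference, ∂[p,q] = q − p. For instance
  ∂FJ = J − F.
The resulting 7×21 matrix has rank 6, and its Smith normal form has invariant factors (1,1,1,1,1,1).

The boundary map ∂_2: C_2 → C_1 sends each 2-simplex [p,q,r] to [q,r] − [p,r] + [p,q]. For instance
  ∂ABE = BE − AE + AB,
  ∂DEG = EG − DG + DE.
This gives a 21×14 integer matrix of rank 13; reducing to Smith normal form yields diagonal entries (1,1,1,1,1,1,1,1,1,1,1,1,1).

Computing H_k = (kernel of ∂_k) / (image of ∂_{k+1}):

  H_0: rank C_0 − rank ∂_1 = 7 − 6 = 1, and the invariant factors of ∂_1 are all 1, so H_0 ≅ Z.
  H_1: rank ker ∂_1 − rank ∂_2 = (21 − 6) − 13 = 2, and the invariant factors of ∂_2 are all 1, so H_1 ≅ Z^2.
  H_2: rank ker ∂_2 − rank ∂_3 = (14 − 13) − 0 = 1, and there is no ∂_3, so H_2 ≅ Z.

H_0 ≅ Z,  H_1 ≅ Z^2,  H_2 ≅ Z.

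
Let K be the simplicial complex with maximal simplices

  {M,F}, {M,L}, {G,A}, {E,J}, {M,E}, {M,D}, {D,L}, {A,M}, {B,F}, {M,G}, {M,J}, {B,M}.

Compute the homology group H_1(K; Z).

H_1 ≅ Z^4.

K has 9 vertices, 12 edges.
rank ∂_1 = 8, rank ∂_2 = 0 ⇒ b_1 = 12 − 8 − 0 = 4. So H_1 ≅ Z^4.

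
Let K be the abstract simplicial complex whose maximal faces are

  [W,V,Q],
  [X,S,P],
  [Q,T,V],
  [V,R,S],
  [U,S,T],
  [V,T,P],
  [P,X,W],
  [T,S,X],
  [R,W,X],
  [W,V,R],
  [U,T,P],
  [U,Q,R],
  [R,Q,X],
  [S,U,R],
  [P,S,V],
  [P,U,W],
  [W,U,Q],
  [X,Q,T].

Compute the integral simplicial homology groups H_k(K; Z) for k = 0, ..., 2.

H_0 = Z,  H_1 = Z × Z/2,  H_2 = 0.

Order the vertices as P < Q < R < S < T < U < V < W < X. Listing each simplex with vertices in this order, K has dimension 2 with simplices:

  0-simplices (9): P, Q, R, S, T, U, V, W, X
  1-simplices (27): PS, PT, PU, PV, PW, PX, QR, QT, QU, QV, QW, QX, RS, RU, RV, RW, RX, ST, SU, SV, SX, TU, TV, TX, UW, VW, WX
  2-simplices (18): PSV, PSX, PTU, PTV, PUW, PWX, QRU, QRX, QTV, QTX, QUW, QVW, RSU, RSV, RVW, RWX, STU, STX

so the chain groups are C_0 ≅ Z^9, C_1 ≅ Z^27, C_2 ≅ Z^18.

The boundary map ∂_1: C_1 → C_0 maps an edge to its endpoints' difference, ∂[p,q] = q − p. For instance
  ∂RW = W − R.
As a 9×27 matrix over Z this has rank 8, with invariant factors (1,1,1,1,1,1,1,1).

∂_2: C_2 → C_1 acts by ∂[p,q,r] = [q,r] − [p,r] + [p,q]. For instance
  ∂PUW = UW − PW + PU,
  ∂QVW = VW − QW + QV.
The 27×18 boundary matrix has rank 18 and Smith normal form diag(1,1,1,1,1,1,1,1,1,1,1,1,1,1,1,1,1,2).

Computing H_k = (kernel of ∂_k) / (image of ∂_{k+1}):

  H_0: rank C_0 − rank ∂_1 = 9 − 8 = 1, and the invariant factors of ∂_1 are all 1, so H_0 = Z.
  H_1: rank ker ∂_1 − rank ∂_2 = (27 − 8) − 18 = 1, and ∂_2 has invariant factor 2 > 1, so H_1 = Z × Z/2.
  H_2: rank ker ∂_2 − rank ∂_3 = (18 − 18) − 0 = 0, and there is no ∂_3, so H_2 = 0.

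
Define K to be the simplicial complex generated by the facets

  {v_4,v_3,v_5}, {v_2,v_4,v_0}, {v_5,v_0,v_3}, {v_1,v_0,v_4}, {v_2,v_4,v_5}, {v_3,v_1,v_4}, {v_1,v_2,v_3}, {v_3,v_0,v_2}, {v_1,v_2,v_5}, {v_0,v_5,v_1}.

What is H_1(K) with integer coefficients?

H_1 = Z/2.

Take the total order v_0 < v_1 < v_2 < v_3 < v_4 < v_5 on the vertex set. Then K (dimension 2) consists of the simplices:

  0-simplices (6): [v_0], [v_1], [v_2], [v_3], [v_4], [v_5]
  1-simplices (15): (15 of them)
  2-simplices (10): [v_0,v_1,v_4], [v_0,v_1,v_5], [v_0,v_2,v_3], [v_0,v_2,v_4], [v_0,v_3,v_5], [v_1,v_2,v_3], [v_1,v_2,v_5], [v_1,v_3,v_4], [v_2,v_4,v_5], [v_3,v_4,v_5]

Hence C_0 ≅ Z^6, C_1 ≅ Z^15, C_2 ≅ Z^10.

Boundary ∂_1: C_1 → C_0 is given by ∂[p,q] = [q] − [p]. For instance
  ∂[v_0,v_2] = [v_2] − [v_0].
The 6×15 boundary matrix has rank 5 and Smith normal form diag(1,1,1,1,1).

The boundary map ∂_2: C_2 → C_1 maps a triangle to the signed sum of its edges. For instance
  ∂[v_1,v_3,v_4] = [v_3,v_4] − [v_1,v_4] + [v_1,v_3],
  ∂[v_0,v_1,v_4] = [v_1,v_4] − [v_0,v_4] + [v_0,v_1].
The 15×10 boundary matrix has rank 10 and Smith normal form diag(1,1,1,1,1,1,1,1,1,2).

From H_k ≅ ker(∂_k) / im(∂_{k+1}) we obtain:

  H_1: rank ker ∂_1 − rank ∂_2 = (15 − 5) − 10 = 0, and ∂_2 has invariant factor 2 > 1, so H_1 = Z/2.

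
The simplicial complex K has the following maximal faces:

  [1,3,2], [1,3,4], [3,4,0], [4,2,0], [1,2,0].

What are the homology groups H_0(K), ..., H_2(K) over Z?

H_0 = Z,  H_1 = Z,  H_2 = 0.

Take the total order 0 < 1 < 2 < 3 < 4 on the vertex set. Then K (dimension 2) consists of the simplices:

  0-simplices (5): [0], [1], [2], [3], [4]
  1-simplices (10): [0,1], [0,2], [0,3], [0,4], [1,2], [1,3], [1,4], [2,3], [2,4], [3,4]
  2-simplices (5): [0,1,2], [0,2,4], [0,3,4], [1,2,3], [1,3,4]

so the chain groups are C_0 ≅ Z^5, C_1 ≅ Z^10, C_2 ≅ Z^5.

The boundary map ∂_1: C_1 → C_0 maps an edge to its endpoints' difference, ∂[p,q] = q − p.
The resulting 5×10 matrix has rank 4, and its Smith normal form has invariant factors (1,1,1,1).

∂_2: C_2 → C_1 acts by ∂[p,q,r] = [q,r] − [p,r] + [p,q]. For instance
  ∂[0,2,4] = [2,4] − [0,4] + [0,2],
  ∂[1,3,4] = [3,4] − [1,4] + [1,3].
This gives a 10×5 integer matrix of rank 5; reducing to Smith normal form yields diagonal entries (1,1,1,1,1).

Reading off H_k = ker ∂_k / im ∂_{k+1}:

  H_0: rank C_0 − rank ∂_1 = 5 − 4 = 1, and the invariant factors of ∂_1 are all 1, so H_0 = Z.
  H_1: rank ker ∂_1 − rank ∂_2 = (10 − 4) − 5 = 1, and the invariant factors of ∂_2 are all 1, so H_1 = Z.
  H_2: rank ker ∂_2 − rank ∂_3 = (5 − 5) − 0 = 0, and there is no ∂_3, so H_2 = 0.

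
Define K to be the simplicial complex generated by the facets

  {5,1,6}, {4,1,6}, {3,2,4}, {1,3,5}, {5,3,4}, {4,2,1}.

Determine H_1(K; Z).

Fix the vertex order 1 < 2 < 3 < 4 < 5 < 6 and write every simplex with vertices in increasing order. Then dim K = 2 and the simplices of K are:

  0-simplices (6): [1], [2], [3], [4], [5], [6]
  1-simplices (12): [1,2], [1,3], [1,4], [1,5], [1,6], [2,3], [2,4], [3,4], [3,5], [4,5], [4,6], [5,6]
  2-simplices (6): [1,2,4], [1,3,5], [1,4,6], [1,5,6], [2,3,4], [3,4,5]

so the chain groups are C_0 ≅ Z^6, C_1 ≅ Z^12, C_2 ≅ Z^6.

The boundary map ∂_1: C_1 → C_0 is given by ∂[p,q] = [q] − [p]. For instance
  ∂[1,6] = [6] − [1].
This gives a 6×12 integer matrix of rank 5; reducing to Smith normal form yields diagonal entries (1,1,1,1,1).

Boundary ∂_2: C_2 → C_1 maps a triangle to the signed sum of its edges. For instance
  ∂[1,3,5] = [3,5] − [1,5] + [1,3],
  ∂[3,4,5] = [4,5] − [3,5] + [3,4].
As a 12×6 matrix over Z this has rank 6, with invariant factors (1,1,1,1,1,1).

Now H_k = ker ∂_k / im ∂_{k+1}, so:

  H_1: rank ker ∂_1 − rank ∂_2 = (12 − 5) − 6 = 1, and the invariant factors of ∂_2 are all 1, so H_1 = Z.

H_1 ≅ Z.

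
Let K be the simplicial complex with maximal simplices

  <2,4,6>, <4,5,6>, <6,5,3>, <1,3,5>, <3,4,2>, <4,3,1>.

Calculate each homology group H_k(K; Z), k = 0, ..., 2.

We work with the vertex ordering 1 < 2 < 3 < 4 < 5 < 6. The simplices of K, each written with vertices in increasing order, are:

  0-simplices (6): [1], [2], [3], [4], [5], [6]
  1-simplices (12): [1,3], [1,4], [1,5], [2,3], [2,4], [2,6], [3,4], [3,5], [3,6], [4,5], [4,6], [5,6]
  2-simplices (6): [1,3,4], [1,3,5], [2,3,4], [2,4,6], [3,5,6], [4,5,6]

Hence C_0 ≅ Z^6, C_1 ≅ Z^12, C_2 ≅ Z^6.

Boundary ∂_1: C_1 → C_0 sends each edge [p,q] (with p < q) to q − p. For instance
  ∂[2,3] = [3] − [2].
As a 6×12 matrix over Z this has rank 5, with invariant factors (1,1,1,1,1).

The boundary map ∂_2: C_2 → C_1 acts by ∂[p,q,r] = [q,r] − [p,r] + [p,q]. For instance
  ∂[4,5,6] = [5,6] − [4,6] + [4,5],
  ∂[1,3,4] = [3,4] − [1,4] + [1,3].
The resulting 12×6 matrix has rank 6, and its Smith normal form has invariant factors (1,1,1,1,1,1).

Computing H_k = (kernel of ∂_k) / (image of ∂_{k+1}):

  H_0: rank C_0 − rank ∂_1 = 6 − 5 = 1, and the invariant factors of ∂_1 are all 1, so H_0 ≅ Z.
  H_1: rank ker ∂_1 − rank ∂_2 = (12 − 5) − 6 = 1, and the invariant factors of ∂_2 are all 1, so H_1 ≅ Z.
  H_2: rank ker ∂_2 − rank ∂_3 = (6 − 6) − 0 = 0, and there is no ∂_3, so H_2 ≅ 0.

H_0 = Z,  H_1 = Z,  H_2 = 0.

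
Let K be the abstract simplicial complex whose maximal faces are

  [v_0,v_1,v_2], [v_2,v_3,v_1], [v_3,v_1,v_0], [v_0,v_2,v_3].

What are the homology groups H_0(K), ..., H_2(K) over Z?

H_0 ≅ Z,  H_1 = 0,  H_2 ≅ Z.

We work with the vertex ordering v_0 < v_1 < v_2 < v_3. The simplices of K, each written with vertices in increasing order, are:

  0-simplices (4): [v_0], [v_1], [v_2], [v_3]
  1-simplices (6): [v_0,v_1], [v_0,v_2], [v_0,v_3], [v_1,v_2], [v_1,v_3], [v_2,v_3]
  2-simplices (4): [v_0,v_1,v_2], [v_0,v_1,v_3], [v_0,v_2,v_3], [v_1,v_2,v_3]

so the chain groups are C_0 ≅ Z^4, C_1 ≅ Z^6, C_2 ≅ Z^4.

Boundary ∂_1: C_1 → C_0 sends each edge [p,q] (with p < q) to q − p. For instance
  ∂[v_1,v_2] = [v_2] − [v_1].
This gives a 4×6 integer matrix of rank 3; reducing to Smith normal form yields diagonal entries (1,1,1).

Boundary ∂_2: C_2 → C_1 acts by ∂[p,q,r] = [q,r] − [p,r] + [p,q]. For instance
  ∂[v_1,v_2,v_3] = [v_2,v_3] − [v_1,v_3] + [v_1,v_2],
  ∂[v_0,v_1,v_2] = [v_1,v_2] − [v_0,v_2] + [v_0,v_1].
As a 6×4 matrix over Z this has rank 3, with invariant factors (1,1,1).

Computing H_k = (kernel of ∂_k) / (image of ∂_{k+1}):

  H_0: rank C_0 − rank ∂_1 = 4 − 3 = 1, and the invariant factors of ∂_1 are all 1, so H_0 = Z.
  H_1: rank ker ∂_1 − rank ∂_2 = (6 − 3) − 3 = 0, and the invariant factors of ∂_2 are all 1, so H_1 = 0.
  H_2: rank ker ∂_2 − rank ∂_3 = (4 − 3) − 0 = 1, and there is no ∂_3, so H_2 = Z.

(K is a triangulation of the 2-sphere S^2.)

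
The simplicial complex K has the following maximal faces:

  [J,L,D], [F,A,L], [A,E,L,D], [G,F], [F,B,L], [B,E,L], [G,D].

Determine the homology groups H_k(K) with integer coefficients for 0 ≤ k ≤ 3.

H_0 ≅ Z,  H_1 ≅ Z,  H_2 = 0,  H_3 = 0.

Order the vertices as A < B < D < E < F < G < J < L. Listing each simplex with vertices in this order, K has dimension 3 with simplices:

  0-simplices (8): A, B, D, E, F, G, J, L
  1-simplices (15): AD, AE, AF, AL, BE, BF, BL, DE, DG, DJ, DL, EL, FG, FL, JL
  2-simplices (8): ADE, ADL, AEL, AFL, BEL, BFL, DEL, DJL
  3-simplices (1): ADEL

so the chain groups are C_0 ≅ Z^8, C_1 ≅ Z^15, C_2 ≅ Z^8, C_3 ≅ Z^1.

The boundary map ∂_1: C_1 → C_0 sends each edge [p,q] (with p < q) to q − p.
As a 8×15 matrix over Z this has rank 7, with invariant factors (1,1,1,1,1,1,1).

∂_2: C_2 → C_1 maps a triangle to the signed sum of its edges. For instance
  ∂AEL = EL − AL + AE,
  ∂DJL = JL − DL + DJ.
The 15×8 boundary matrix has rank 7 and Smith normal form diag(1,1,1,1,1,1,1).

∂_3: C_3 → C_2 sends each 3-simplex σ to the alternating sum Σ_i (−1)^i (σ with its i-th vertex removed). For instance
  ∂ADEL = DEL − AEL + ADL − ADE.
The resulting 8×1 matrix has rank 1, and its Smith normal form has invariant factors (1).

Computing H_k = (kernel of ∂_k) / (image of ∂_{k+1}):

  H_0: rank C_0 − rank ∂_1 = 8 − 7 = 1, and the invariant factors of ∂_1 are all 1, so H_0 = Z.
  H_1: rank ker ∂_1 − rank ∂_2 = (15 − 7) − 7 = 1, and the invariant factors of ∂_2 are all 1, so H_1 = Z.
  H_2: rank ker ∂_2 − rank ∂_3 = (8 − 7) − 1 = 0, and the invariant factors of ∂_3 are all 1, so H_2 = 0.
  H_3: rank ker ∂_3 − rank ∂_4 = (1 − 1) − 0 = 0, and there is no ∂_4, so H_3 = 0.

As a check, the Euler characteristic is 8 − 15 + 8 − 1 = 0, which agrees with 1 − 1 + 0 − 0 = 0.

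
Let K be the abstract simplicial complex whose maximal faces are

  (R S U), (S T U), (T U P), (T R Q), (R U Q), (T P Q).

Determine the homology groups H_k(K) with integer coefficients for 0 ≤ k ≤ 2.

Take the total order P < Q < R < S < T < U on the vertex set. Then K (dimension 2) consists of the simplices:

  0-simplices (6): P, Q, R, S, T, U
  1-simplices (12): PQ, PT, PU, QR, QT, QU, RS, RT, RU, ST, SU, TU
  2-simplices (6): PQT, PTU, QRT, QRU, RSU, STU

giving chain groups C_0 ≅ Z^6, C_1 ≅ Z^12, C_2 ≅ Z^6.

∂_1: C_1 → C_0 maps an edge to its endpoints' difference, ∂[p,q] = q − p. For instance
  ∂RU = U − R.
The 6×12 boundary matrix has rank 5 and Smith normal form diag(1,1,1,1,1).

∂_2: C_2 → C_1 sends each 2-simplex [p,q,r] to [q,r] − [p,r] + [p,q]. For instance
  ∂QRT = RT − QT + QR,
  ∂QRU = RU − QU + QR.
This gives a 12×6 integer matrix of rank 6; reducing to Smith normal form yields diagonal entries (1,1,1,1,1,1).

From H_k ≅ ker(∂_k) / im(∂_{k+1}) we obtain:

  H_0: rank C_0 − rank ∂_1 = 6 − 5 = 1, and the invariant factors of ∂_1 are all 1, so H_0 = Z.
  H_1: rank ker ∂_1 − rank ∂_2 = (12 − 5) − 6 = 1, and the invariant factors of ∂_2 are all 1, so H_1 = Z.
  H_2: rank ker ∂_2 − rank ∂_3 = (6 − 6) − 0 = 0, and there is no ∂_3, so H_2 = 0.

As a check, the Euler characteristic is 6 − 12 + 6 = 0, which agrees with 1 − 1 + 0 = 0.

H_0 ≅ Z,  H_1 ≅ Z,  H_2 = 0.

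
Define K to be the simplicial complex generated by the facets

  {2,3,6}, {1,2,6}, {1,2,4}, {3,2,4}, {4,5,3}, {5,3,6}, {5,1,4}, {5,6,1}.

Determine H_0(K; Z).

H_0 ≅ Z.

Fix the vertex order 1 < 2 < 3 < 4 < 5 < 6 and write every simplex with vertices in increasing order. Then dim K = 2 and the simplices of K are:

  0-simplices (6): [1], [2], [3], [4], [5], [6]
  1-simplices (12): [1,2], [1,4], [1,5], [1,6], [2,3], [2,4], [2,6], [3,4], [3,5], [3,6], [4,5], [5,6]
  2-simplices (8): [1,2,4], [1,2,6], [1,4,5], [1,5,6], [2,3,4], [2,3,6], [3,4,5], [3,5,6]

Hence C_0 ≅ Z^6, C_1 ≅ Z^12, C_2 ≅ Z^8.

The boundary map ∂_1: C_1 → C_0 sends each edge [p,q] (with p < q) to q − p. For instance
  ∂[3,5] = [5] − [3].
This gives a 6×12 integer matrix of rank 5; reducing to Smith normal form yields diagonal entries (1,1,1,1,1).

The boundary map ∂_2: C_2 → C_1 maps a triangle to the signed sum of its edges. For instance
  ∂[3,4,5] = [4,5] − [3,5] + [3,4],
  ∂[1,4,5] = [4,5] − [1,5] + [1,4].
The 12×8 boundary matrix has rank 7 and Smith normal form diag(1,1,1,1,1,1,1).

From H_k ≅ ker(∂_k) / im(∂_{k+1}) we obtain:

  H_0: rank C_0 − rank ∂_1 = 6 − 5 = 1, and the invariant factors of ∂_1 are all 1, so H_0 = Z.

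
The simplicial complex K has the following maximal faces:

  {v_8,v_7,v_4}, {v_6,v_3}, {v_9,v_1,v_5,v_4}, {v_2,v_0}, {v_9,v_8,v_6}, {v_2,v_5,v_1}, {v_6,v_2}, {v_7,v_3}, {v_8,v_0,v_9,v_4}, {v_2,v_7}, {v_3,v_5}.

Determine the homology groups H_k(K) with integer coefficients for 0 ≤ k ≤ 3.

H_0 ≅ Z,  H_1 ≅ Z^5,  H_2 = 0,  H_3 = 0.

Fix the vertex order v_0 < v_1 < v_2 < v_3 < v_4 < v_5 < v_6 < v_7 < v_8 < v_9 and write every simplex with vertices in increasing order. Then dim K = 3 and the simplices of K are:

  0-simplices (10): [v_0], [v_1], [v_2], [v_3], [v_4], [v_5], [v_6], [v_7], [v_8], [v_9]
  1-simplices (23): (23 of them)
  2-simplices (11): (11 of them)
  3-simplices (2): [v_0,v_4,v_8,v_9], [v_1,v_4,v_5,v_9]

Hence C_0 ≅ Z^10, C_1 ≅ Z^23, C_2 ≅ Z^11, C_3 ≅ Z^2.

The boundary map ∂_1: C_1 → C_0 is given by ∂[p,q] = [q] − [p]. For instance
  ∂[v_5,v_9] = [v_9] − [v_5].
The 10×23 boundary matrix has rank 9 and Smith normal form diag(1,1,1,1,1,1,1,1,1).

Boundary ∂_2: C_2 → C_1 acts by ∂[p,q,r] = [q,r] − [p,r] + [p,q]. For instance
  ∂[v_1,v_2,v_5] = [v_2,v_5] − [v_1,v_5] + [v_1,v_2],
  ∂[v_6,v_8,v_9] = [v_8,v_9] − [v_6,v_9] + [v_6,v_8].
The 23×11 boundary matrix has rank 9 and Smith normal form diag(1,1,1,1,1,1,1,1,1).

∂_3: C_3 → C_2 sends each 3-simplex σ to the alternating sum Σ_i (−1)^i (σ with its i-th vertex removed). For instance
  ∂[v_0,v_4,v_8,v_9] = [v_4,v_8,v_9] − [v_0,v_8,v_9] + [v_0,v_4,v_9] − [v_0,v_4,v_8],
  ∂[v_1,v_4,v_5,v_9] = [v_4,v_5,v_9] − [v_1,v_5,v_9] + [v_1,v_4,v_9] − [v_1,v_4,v_5].
The resulting 11×2 matrix has rank 2, and its Smith normal form has invariant factors (1,1).

Computing H_k = (kernel of ∂_k) / (image of ∂_{k+1}):

  H_0: rank C_0 − rank ∂_1 = 10 − 9 = 1, and the invariant factors of ∂_1 are all 1, so H_0 = Z.
  H_1: rank ker ∂_1 − rank ∂_2 = (23 − 9) − 9 = 5, and the invariant factors of ∂_2 are all 1, so H_1 = Z^5.
  H_2: rank ker ∂_2 − rank ∂_3 = (11 − 9) − 2 = 0, and the invariant factors of ∂_3 are all 1, so H_2 = 0.
  H_3: rank ker ∂_3 − rank ∂_4 = (2 − 2) − 0 = 0, and there is no ∂_4, so H_3 = 0.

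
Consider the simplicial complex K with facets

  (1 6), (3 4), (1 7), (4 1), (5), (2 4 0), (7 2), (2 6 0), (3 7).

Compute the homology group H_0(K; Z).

H_0 = Z^2.

Take the total order 0 < 1 < 2 < 3 < 4 < 5 < 6 < 7 on the vertex set. Then K (dimension 2) consists of the simplices:

  0-simplices (8): [0], [1], [2], [3], [4], [5], [6], [7]
  1-simplices (11): [0,2], [0,4], [0,6], [1,4], [1,6], [1,7], [2,4], [2,6], [2,7], [3,4], [3,7]
  2-simplices (2): [0,2,4], [0,2,6]

giving chain groups C_0 ≅ Z^8, C_1 ≅ Z^11, C_2 ≅ Z^2.

Boundary ∂_1: C_1 → C_0 is given by ∂[p,q] = [q] − [p]. For instance
  ∂[3,4] = [4] − [3].
As a 8×11 matrix over Z this has rank 6, with invariant factors (1,1,1,1,1,1).

Boundary ∂_2: C_2 → C_1 maps a triangle to the signed sum of its edges. For instance
  ∂[0,2,4] = [2,4] − [0,4] + [0,2],
  ∂[0,2,6] = [2,6] − [0,6] + [0,2].
The resulting 11×2 matrix has rank 2, and its Smith normal form has invariant factors (1,1).

Computing H_k = (kernel of ∂_k) / (image of ∂_{k+1}):

  H_0: rank C_0 − rank ∂_1 = 8 − 6 = 2, and the invariant factors of ∂_1 are all 1, so H_0 = Z^2.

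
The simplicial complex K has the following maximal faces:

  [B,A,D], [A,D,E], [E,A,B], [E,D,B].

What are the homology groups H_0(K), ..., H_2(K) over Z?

H_0 = Z,  H_1 = 0,  H_2 = Z.

We work with the vertex ordering A < B < D < E. The simplices of K, each written with vertices in increasing order, are:

  0-simplices (4): A, B, D, E
  1-simplices (6): AB, AD, AE, BD, BE, DE
  2-simplices (4): ABD, ABE, ADE, BDE

Hence C_0 ≅ Z^4, C_1 ≅ Z^6, C_2 ≅ Z^4.

Boundary ∂_1: C_1 → C_0 maps an edge to its endpoints' difference, ∂[p,q] = q − p. For instance
  ∂BD = D − B.
The resulting 4×6 matrix has rank 3, and its Smith normal form has invariant factors (1,1,1).

Boundary ∂_2: C_2 → C_1 acts by ∂[p,q,r] = [q,r] − [p,r] + [p,q]. For instance
  ∂ABD = BD − AD + AB,
  ∂BDE = DE − BE + BD.
The resulting 6×4 matrix has rank 3, and its Smith normal form has invariant factors (1,1,1).

Reading off H_k = ker ∂_k / im ∂_{k+1}:

  H_0: rank C_0 − rank ∂_1 = 4 − 3 = 1, and the invariant factors of ∂_1 are all 1, so H_0 ≅ Z.
  H_1: rank ker ∂_1 − rank ∂_2 = (6 − 3) − 3 = 0, and the invariant factors of ∂_2 are all 1, so H_1 ≅ 0.
  H_2: rank ker ∂_2 − rank ∂_3 = (4 − 3) − 0 = 1, and there is no ∂_3, so H_2 ≅ Z.

As a check, the Euler characteristic is 4 − 6 + 4 = 2, which agrees with 1 − 0 + 1 = 2.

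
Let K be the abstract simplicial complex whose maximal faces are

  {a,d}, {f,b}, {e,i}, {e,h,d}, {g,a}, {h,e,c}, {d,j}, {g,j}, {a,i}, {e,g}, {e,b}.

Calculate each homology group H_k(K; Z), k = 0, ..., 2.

Take the total order a < b < c < d < e < f < g < h < i < j on the vertex set. Then K (dimension 2) consists of the simplices:

  0-simplices (10): a, b, c, d, e, f, g, h, i, j
  1-simplices (14): ad, ag, ai, be, bf, ce, ch, de, dh, dj, eg, eh, ei, gj
  2-simplices (2): ceh, deh

giving chain groups C_0 ≅ Z^10, C_1 ≅ Z^14, C_2 ≅ Z^2.

∂_1: C_1 → C_0 sends each edge [p,q] (with p < q) to q − p.
This gives a 10×14 integer matrix of rank 9; reducing to Smith normal form yields diagonal entries (1,1,1,1,1,1,1,1,1).

∂_2: C_2 → C_1 sends each 2-simplex [p,q,r] to [q,r] − [p,r] + [p,q]. For instance
  ∂deh = eh − dh + de,
  ∂ceh = eh − ch + ce.
This gives a 14×2 integer matrix of rank 2; reducing to Smith normal form yields diagonal entries (1,1).

Computing H_k = (kernel of ∂_k) / (image of ∂_{k+1}):

  H_0: rank C_0 − rank ∂_1 = 10 − 9 = 1, and the invariant factors of ∂_1 are all 1, so H_0 = Z.
  H_1: rank ker ∂_1 − rank ∂_2 = (14 − 9) − 2 = 3, and the invariant factors of ∂_2 are all 1, so H_1 = Z^3.
  H_2: rank ker ∂_2 − rank ∂_3 = (2 − 2) − 0 = 0, and there is no ∂_3, so H_2 = 0.

H_0 ≅ Z,  H_1 ≅ Z^3,  H_2 = 0.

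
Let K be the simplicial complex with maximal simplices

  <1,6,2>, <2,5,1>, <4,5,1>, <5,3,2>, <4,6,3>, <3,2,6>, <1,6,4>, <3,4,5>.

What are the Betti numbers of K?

b_0 = 1, b_1 = 0, b_2 = 1.

K has 6 vertices, 12 edges, 8 triangles.
rank ∂_0 = 0, rank ∂_1 = 5 ⇒ b_0 = 6 − 0 − 5 = 1; all invariant factors of ∂_1 are 1 so no torsion. So H_0 ≅ Z.
rank ∂_1 = 5, rank ∂_2 = 7 ⇒ b_1 = 12 − 5 − 7 = 0; all invariant factors of ∂_2 are 1 so no torsion. So H_1 ≅ 0.
rank ∂_2 = 7, rank ∂_3 = 0 ⇒ b_2 = 8 − 7 − 0 = 1. So H_2 ≅ Z.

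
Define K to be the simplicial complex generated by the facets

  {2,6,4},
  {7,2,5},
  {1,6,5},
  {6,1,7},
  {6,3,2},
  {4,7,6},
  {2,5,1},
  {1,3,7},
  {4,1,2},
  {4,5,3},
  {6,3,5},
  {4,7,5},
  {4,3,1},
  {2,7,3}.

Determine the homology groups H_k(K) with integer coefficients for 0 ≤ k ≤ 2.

H_0 ≅ Z,  H_1 ≅ Z^2,  H_2 ≅ Z.

We work with the vertex ordering 1 < 2 < 3 < 4 < 5 < 6 < 7. The simplices of K, each written with vertices in increasing order, are:

  0-simplices (7): [1], [2], [3], [4], [5], [6], [7]
  1-simplices (21): [1,2], [1,3], [1,4], [1,5], [1,6], [1,7], [2,3], [2,4], [2,5], [2,6], [2,7], [3,4], [3,5], [3,6], [3,7], [4,5], [4,6], [4,7], [5,6], [5,7], [6,7]
  2-simplices (14): [1,2,4], [1,2,5], [1,3,4], [1,3,7], [1,5,6], [1,6,7], [2,3,6], [2,3,7], [2,4,6], [2,5,7], [3,4,5], [3,5,6], [4,5,7], [4,6,7]

Hence C_0 ≅ Z^7, C_1 ≅ Z^21, C_2 ≅ Z^14.

Boundary ∂_1: C_1 → C_0 is given by ∂[p,q] = [q] − [p].
As a 7×21 matrix over Z this has rank 6, with invariant factors (1,1,1,1,1,1).

The boundary map ∂_2: C_2 → C_1 sends each 2-simplex [p,q,r] to [q,r] − [p,r] + [p,q]. For instance
  ∂[4,6,7] = [6,7] − [4,7] + [4,6],
  ∂[1,3,7] = [3,7] − [1,7] + [1,3].
The resulting 21×14 matrix has rank 13, and its Smith normal form has invariant factors (1,1,1,1,1,1,1,1,1,1,1,1,1).

Computing H_k = (kernel of ∂_k) / (image of ∂_{k+1}):

  H_0: rank C_0 − rank ∂_1 = 7 − 6 = 1, and the invariant factors of ∂_1 are all 1, so H_0 ≅ Z.
  H_1: rank ker ∂_1 − rank ∂_2 = (21 − 6) − 13 = 2, and the invariant factors of ∂_2 are all 1, so H_1 ≅ Z^2.
  H_2: rank ker ∂_2 − rank ∂_3 = (14 − 13) − 0 = 1, and there is no ∂_3, so H_2 ≅ Z.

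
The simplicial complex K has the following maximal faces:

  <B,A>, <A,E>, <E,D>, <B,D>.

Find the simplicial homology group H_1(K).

H_1 = Z.

Order the vertices as A < B < D < E. Listing each simplex with vertices in this order, K has dimension 1 with simplices:

  0-simplices (4): A, B, D, E
  1-simplices (4): AB, AE, BD, DE

giving chain groups C_0 ≅ Z^4, C_1 ≅ Z^4.

∂_1: C_1 → C_0 is given by ∂[p,q] = [q] − [p]. For instance
  ∂DE = E − D.
The resulting 4×4 matrix has rank 3, and its Smith normal form has invariant factors (1,1,1).

From H_k ≅ ker(∂_k) / im(∂_{k+1}) we obtain:

  H_1: rank ker ∂_1 − rank ∂_2 = (4 − 3) − 0 = 1, and there is no ∂_2, so H_1 = Z.

(K is a triangulation of the circle S^1.)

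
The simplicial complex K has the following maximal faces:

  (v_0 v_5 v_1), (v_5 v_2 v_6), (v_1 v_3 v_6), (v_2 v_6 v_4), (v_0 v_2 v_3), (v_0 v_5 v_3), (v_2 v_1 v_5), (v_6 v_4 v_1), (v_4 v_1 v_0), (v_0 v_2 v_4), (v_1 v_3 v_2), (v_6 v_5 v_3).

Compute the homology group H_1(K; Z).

H_1 = Z/2Z.

Order the vertices as v_0 < v_1 < v_2 < v_3 < v_4 < v_5 < v_6. Listing each simplex with vertices in this order, K has dimension 2 with simplices:

  0-simplices (7): [v_0], [v_1], [v_2], [v_3], [v_4], [v_5], [v_6]
  1-simplices (18): (18 of them)
  2-simplices (12): (12 of them)

so the chain groups are C_0 ≅ Z^7, C_1 ≅ Z^18, C_2 ≅ Z^12.

Boundary ∂_1: C_1 → C_0 maps an edge to its endpoints' difference, ∂[p,q] = q − p. For instance
  ∂[v_3,v_5] = [v_5] − [v_3].
This gives a 7×18 integer matrix of rank 6; reducing to Smith normal form yields diagonal entries (1,1,1,1,1,1).

Boundary ∂_2: C_2 → C_1 maps a triangle to the signed sum of its edges. For instance
  ∂[v_0,v_1,v_4] = [v_1,v_4] − [v_0,v_4] + [v_0,v_1],
  ∂[v_0,v_3,v_5] = [v_3,v_5] − [v_0,v_5] + [v_0,v_3].
As a 18×12 matrix over Z this has rank 12, with invariant factors (1,1,1,1,1,1,1,1,1,1,1,2).

Computing H_k = (kernel of ∂_k) / (image of ∂_{k+1}):

  H_1: rank ker ∂_1 − rank ∂_2 = (18 − 6) − 12 = 0, and ∂_2 has invariant factor 2 > 1, so H_1 ≅ Z/2Z.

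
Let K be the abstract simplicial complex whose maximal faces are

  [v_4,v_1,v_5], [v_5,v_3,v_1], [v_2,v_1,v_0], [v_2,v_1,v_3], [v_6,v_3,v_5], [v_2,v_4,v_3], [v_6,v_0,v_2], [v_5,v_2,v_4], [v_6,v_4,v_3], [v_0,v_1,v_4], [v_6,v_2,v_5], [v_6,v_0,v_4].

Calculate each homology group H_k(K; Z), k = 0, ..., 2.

We work with the vertex ordering v_0 < v_1 < v_2 < v_3 < v_4 < v_5 < v_6. The simplices of K, each written with vertices in increasing order, are:

  0-simplices (7): [v_0], [v_1], [v_2], [v_3], [v_4], [v_5], [v_6]
  1-simplices (18): (18 of them)
  2-simplices (12): (12 of them)

so the chain groups are C_0 ≅ Z^7, C_1 ≅ Z^18, C_2 ≅ Z^12.

∂_1: C_1 → C_0 maps an edge to its endpoints' difference, ∂[p,q] = q − p.
This gives a 7×18 integer matrix of rank 6; reducing to Smith normal form yields diagonal entries (1,1,1,1,1,1).

∂_2: C_2 → C_1 sends each 2-simplex [p,q,r] to [q,r] − [p,r] + [p,q]. For instance
  ∂[v_1,v_2,v_3] = [v_2,v_3] − [v_1,v_3] + [v_1,v_2],
  ∂[v_0,v_1,v_4] = [v_1,v_4] − [v_0,v_4] + [v_0,v_1].
The 18×12 boundary matrix has rank 12 and Smith normal form diag(1,1,1,1,1,1,1,1,1,1,1,2).

Reading off H_k = ker ∂_k / im ∂_{k+1}:

  H_0: rank C_0 − rank ∂_1 = 7 − 6 = 1, and the invariant factors of ∂_1 are all 1, so H_0 = Z.
  H_1: rank ker ∂_1 − rank ∂_2 = (18 − 6) − 12 = 0, and ∂_2 has invariant factor 2 > 1, so H_1 = Z/2.
  H_2: rank ker ∂_2 − rank ∂_3 = (12 − 12) − 0 = 0, and there is no ∂_3, so H_2 = 0.

As a check, the Euler characteristic is 7 − 18 + 12 = 1, which agrees with 1 − 0 + 0 = 1.
(K is a triangulation of the real projective plane RP^2.)

H_0 = Z,  H_1 = Z/2,  H_2 = 0.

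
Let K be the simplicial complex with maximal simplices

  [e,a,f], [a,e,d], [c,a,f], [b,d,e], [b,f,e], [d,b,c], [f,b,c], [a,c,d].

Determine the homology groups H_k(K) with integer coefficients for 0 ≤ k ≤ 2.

H_0 ≅ Z,  H_1 = 0,  H_2 ≅ Z.

Take the total order a < b < c < d < e < f on the vertex set. Then K (dimension 2) consists of the simplices:

  0-simplices (6): a, b, c, d, e, f
  1-simplices (12): ac, ad, ae, af, bc, bd, be, bf, cd, cf, de, ef
  2-simplices (8): acd, acf, ade, aef, bcd, bcf, bde, bef

Hence C_0 ≅ Z^6, C_1 ≅ Z^12, C_2 ≅ Z^8.

The boundary map ∂_1: C_1 → C_0 maps an edge to its endpoints' difference, ∂[p,q] = q − p. For instance
  ∂bd = d − b.
The resulting 6×12 matrix has rank 5, and its Smith normal form has invariant factors (1,1,1,1,1).

Boundary ∂_2: C_2 → C_1 acts by ∂[p,q,r] = [q,r] − [p,r] + [p,q]. For instance
  ∂acd = cd − ad + ac,
  ∂acf = cf − af + ac.
The 12×8 boundary matrix has rank 7 and Smith normal form diag(1,1,1,1,1,1,1).

Computing H_k = (kernel of ∂_k) / (image of ∂_{k+1}):

  H_0: rank C_0 − rank ∂_1 = 6 − 5 = 1, and the invariant factors of ∂_1 are all 1, so H_0 ≅ Z.
  H_1: rank ker ∂_1 − rank ∂_2 = (12 − 5) − 7 = 0, and the invariant factors of ∂_2 are all 1, so H_1 ≅ 0.
  H_2: rank ker ∂_2 − rank ∂_3 = (8 − 7) − 0 = 1, and there is no ∂_3, so H_2 ≅ Z.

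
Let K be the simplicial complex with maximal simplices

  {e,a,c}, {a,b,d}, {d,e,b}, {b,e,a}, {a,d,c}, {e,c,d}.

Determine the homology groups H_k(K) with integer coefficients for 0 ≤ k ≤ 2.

Take the total order a < b < c < d < e on the vertex set. Then K (dimension 2) consists of the simplices:

  0-simplices (5): a, b, c, d, e
  1-simplices (9): ab, ac, ad, ae, bd, be, cd, ce, de
  2-simplices (6): abd, abe, acd, ace, bde, cde

Hence C_0 ≅ Z^5, C_1 ≅ Z^9, C_2 ≅ Z^6.

Boundary ∂_1: C_1 → C_0 is given by ∂[p,q] = [q] − [p].
As a 5×9 matrix over Z this has rank 4, with invariant factors (1,1,1,1).

The boundary map ∂_2: C_2 → C_1 acts by ∂[p,q,r] = [q,r] − [p,r] + [p,q]. For instance
  ∂abd = bd − ad + ab,
  ∂abe = be − ae + ab.
This gives a 9×6 integer matrix of rank 5; reducing to Smith normal form yields diagonal entries (1,1,1,1,1).

Computing H_k = (kernel of ∂_k) / (image of ∂_{k+1}):

  H_0: rank C_0 − rank ∂_1 = 5 − 4 = 1, and the invariant factors of ∂_1 are all 1, so H_0 ≅ Z.
  H_1: rank ker ∂_1 − rank ∂_2 = (9 − 4) − 5 = 0, and the invariant factors of ∂_2 are all 1, so H_1 ≅ 0.
  H_2: rank ker ∂_2 − rank ∂_3 = (6 − 5) − 0 = 1, and there is no ∂_3, so H_2 ≅ Z.

H_0 ≅ Z,  H_1 = 0,  H_2 ≅ Z.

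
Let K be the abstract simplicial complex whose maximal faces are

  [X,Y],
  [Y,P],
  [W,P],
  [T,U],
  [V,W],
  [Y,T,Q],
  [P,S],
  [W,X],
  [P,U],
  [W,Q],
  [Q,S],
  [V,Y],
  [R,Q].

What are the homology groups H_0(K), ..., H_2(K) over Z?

H_0 = Z,  H_1 = Z^5,  H_2 = 0.

Take the total order P < Q < R < S < T < U < V < W < X < Y on the vertex set. Then K (dimension 2) consists of the simplices:

  0-simplices (10): P, Q, R, S, T, U, V, W, X, Y
  1-simplices (15): PS, PU, PW, PY, QR, QS, QT, QW, QY, TU, TY, VW, VY, WX, XY
  2-simplices (1): QTY

Hence C_0 ≅ Z^10, C_1 ≅ Z^15, C_2 ≅ Z^1.

Boundary ∂_1: C_1 → C_0 maps an edge to its endpoints' difference, ∂[p,q] = q − p. For instance
  ∂QW = W − Q.
The resulting 10×15 matrix has rank 9, and its Smith normal form has invariant factors (1,1,1,1,1,1,1,1,1).

The boundary map ∂_2: C_2 → C_1 acts by ∂[p,q,r] = [q,r] − [p,r] + [p,q]. For instance
  ∂QTY = TY − QY + QT.
This gives a 15×1 integer matrix of rank 1; reducing to Smith normal form yields diagonal entries (1).

Computing H_k = (kernel of ∂_k) / (image of ∂_{k+1}):

  H_0: rank C_0 − rank ∂_1 = 10 − 9 = 1, and the invariant factors of ∂_1 are all 1, so H_0 ≅ Z.
  H_1: rank ker ∂_1 − rank ∂_2 = (15 − 9) − 1 = 5, and the invariant factors of ∂_2 are all 1, so H_1 ≅ Z^5.
  H_2: rank ker ∂_2 − rank ∂_3 = (1 − 1) − 0 = 0, and there is no ∂_3, so H_2 ≅ 0.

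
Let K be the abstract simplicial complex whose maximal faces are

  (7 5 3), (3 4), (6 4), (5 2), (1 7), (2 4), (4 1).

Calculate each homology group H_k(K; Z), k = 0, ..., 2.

K has 7 vertices, 9 edges, 1 triangle.
rank ∂_0 = 0, rank ∂_1 = 6 ⇒ b_0 = 7 − 0 − 6 = 1; all invariant factors of ∂_1 are 1 so no torsion. So H_0 = Z.
rank ∂_1 = 6, rank ∂_2 = 1 ⇒ b_1 = 9 − 6 − 1 = 2; all invariant factors of ∂_2 are 1 so no torsion. So H_1 = Z^2.
rank ∂_2 = 1, rank ∂_3 = 0 ⇒ b_2 = 1 − 1 − 0 = 0. So H_2 = 0.

H_0 = Z,  H_1 = Z^2,  H_2 = 0.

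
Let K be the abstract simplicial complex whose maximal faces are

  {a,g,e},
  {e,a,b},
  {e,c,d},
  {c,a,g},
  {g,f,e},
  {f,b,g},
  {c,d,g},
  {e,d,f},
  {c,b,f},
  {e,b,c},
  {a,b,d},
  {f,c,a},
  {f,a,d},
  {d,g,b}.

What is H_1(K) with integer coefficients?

H_1 = Z^2.

We work with the vertex ordering a < b < c < d < e < f < g. The simplices of K, each written with vertices in increasing order, are:

  0-simplices (7): a, b, c, d, e, f, g
  1-simplices (21): ab, ac, ad, ae, af, ag, bc, bd, be, bf, bg, cd, ce, cf, cg, de, df, dg, ef, eg, fg
  2-simplices (14): abd, abe, acf, acg, adf, aeg, bce, bcf, bdg, bfg, cde, cdg, def, efg

so the chain groups are C_0 ≅ Z^7, C_1 ≅ Z^21, C_2 ≅ Z^14.

Boundary ∂_1: C_1 → C_0 sends each edge [p,q] (with p < q) to q − p.
The resulting 7×21 matrix has rank 6, and its Smith normal form has invariant factors (1,1,1,1,1,1).

The boundary map ∂_2: C_2 → C_1 maps a triangle to the signed sum of its edges. For instance
  ∂bcf = cf − bf + bc,
  ∂bdg = dg − bg + bd.
The 21×14 boundary matrix has rank 13 and Smith normal form diag(1,1,1,1,1,1,1,1,1,1,1,1,1).

Computing H_k = (kernel of ∂_k) / (image of ∂_{k+1}):

  H_1: rank ker ∂_1 − rank ∂_2 = (21 − 6) − 13 = 2, and the invariant factors of ∂_2 are all 1, so H_1 = Z^2.

(K is a triangulation of the torus T^2.)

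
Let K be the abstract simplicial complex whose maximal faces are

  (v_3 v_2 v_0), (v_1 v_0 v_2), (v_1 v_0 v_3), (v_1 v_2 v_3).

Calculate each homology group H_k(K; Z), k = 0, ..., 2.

H_0 ≅ Z,  H_1 = 0,  H_2 ≅ Z.

We work with the vertex ordering v_0 < v_1 < v_2 < v_3. The simplices of K, each written with vertices in increasing order, are:

  0-simplices (4): [v_0], [v_1], [v_2], [v_3]
  1-simplices (6): [v_0,v_1], [v_0,v_2], [v_0,v_3], [v_1,v_2], [v_1,v_3], [v_2,v_3]
  2-simplices (4): [v_0,v_1,v_2], [v_0,v_1,v_3], [v_0,v_2,v_3], [v_1,v_2,v_3]

giving chain groups C_0 ≅ Z^4, C_1 ≅ Z^6, C_2 ≅ Z^4.

∂_1: C_1 → C_0 is given by ∂[p,q] = [q] − [p]. For instance
  ∂[v_0,v_1] = [v_1] − [v_0].
The 4×6 boundary matrix has rank 3 and Smith normal form diag(1,1,1).

Boundary ∂_2: C_2 → C_1 maps a triangle to the signed sum of its edges. For instance
  ∂[v_0,v_2,v_3] = [v_2,v_3] − [v_0,v_3] + [v_0,v_2],
  ∂[v_1,v_2,v_3] = [v_2,v_3] − [v_1,v_3] + [v_1,v_2].
The 6×4 boundary matrix has rank 3 and Smith normal form diag(1,1,1).

Now H_k = ker ∂_k / im ∂_{k+1}, so:

  H_0: rank C_0 − rank ∂_1 = 4 − 3 = 1, and the invariant factors of ∂_1 are all 1, so H_0 ≅ Z.
  H_1: rank ker ∂_1 − rank ∂_2 = (6 − 3) − 3 = 0, and the invariant factors of ∂_2 are all 1, so H_1 ≅ 0.
  H_2: rank ker ∂_2 − rank ∂_3 = (4 − 3) − 0 = 1, and there is no ∂_3, so H_2 ≅ Z.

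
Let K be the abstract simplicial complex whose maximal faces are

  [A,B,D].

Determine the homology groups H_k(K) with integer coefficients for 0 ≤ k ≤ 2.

Order the vertices as A < B < D. Listing each simplex with vertices in this order, K has dimension 2 with simplices:

  0-simplices (3): A, B, D
  1-simplices (3): AB, AD, BD
  2-simplices (1): ABD

giving chain groups C_0 ≅ Z^3, C_1 ≅ Z^3, C_2 ≅ Z^1.

∂_1: C_1 → C_0 is given by ∂[p,q] = [q] − [p].
This gives a 3×3 integer matrix of rank 2; reducing to Smith normal form yields diagonal entries (1,1).

∂_2: C_2 → C_1 acts by ∂[p,q,r] = [q,r] − [p,r] + [p,q]. For instance
  ∂ABD = BD − AD + AB.
This gives a 3×1 integer matrix of rank 1; reducing to Smith normal form yields diagonal entries (1).

Computing H_k = (kernel of ∂_k) / (image of ∂_{k+1}):

  H_0: rank C_0 − rank ∂_1 = 3 − 2 = 1, and the invariant factors of ∂_1 are all 1, so H_0 ≅ Z.
  H_1: rank ker ∂_1 − rank ∂_2 = (3 − 2) − 1 = 0, and the invariant factors of ∂_2 are all 1, so H_1 ≅ 0.
  H_2: rank ker ∂_2 − rank ∂_3 = (1 − 1) − 0 = 0, and there is no ∂_3, so H_2 ≅ 0.

As a check, the Euler characteristic is 3 − 3 + 1 = 1, which agrees with 1 − 0 + 0 = 1.

H_0 = Z,  H_1 = 0,  H_2 = 0.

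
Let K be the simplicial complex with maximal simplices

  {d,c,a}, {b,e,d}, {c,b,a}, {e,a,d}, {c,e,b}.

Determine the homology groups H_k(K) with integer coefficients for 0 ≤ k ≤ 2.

Fix the vertex order a < b < c < d < e and write every simplex with vertices in increasing order. Then dim K = 2 and the simplices of K are:

  0-simplices (5): a, b, c, d, e
  1-simplices (10): ab, ac, ad, ae, bc, bd, be, cd, ce, de
  2-simplices (5): abc, acd, ade, bce, bde

giving chain groups C_0 ≅ Z^5, C_1 ≅ Z^10, C_2 ≅ Z^5.

The boundary map ∂_1: C_1 → C_0 is given by ∂[p,q] = [q] − [p]. For instance
  ∂ce = e − c.
The resulting 5×10 matrix has rank 4, and its Smith normal form has invariant factors (1,1,1,1).

Boundary ∂_2: C_2 → C_1 maps a triangle to the signed sum of its edges. For instance
  ∂acd = cd − ad + ac,
  ∂ade = de − ae + ad.
The 10×5 boundary matrix has rank 5 and Smith normal form diag(1,1,1,1,1).

Now H_k = ker ∂_k / im ∂_{k+1}, so:

  H_0: rank C_0 − rank ∂_1 = 5 − 4 = 1, and the invariant factors of ∂_1 are all 1, so H_0 = Z.
  H_1: rank ker ∂_1 − rank ∂_2 = (10 − 4) − 5 = 1, and the invariant factors of ∂_2 are all 1, so H_1 = Z.
  H_2: rank ker ∂_2 − rank ∂_3 = (5 − 5) − 0 = 0, and there is no ∂_3, so H_2 = 0.

As a check, the Euler characteristic is 5 − 10 + 5 = 0, which agrees with 1 − 1 + 0 = 0.

H_0 ≅ Z,  H_1 ≅ Z,  H_2 = 0.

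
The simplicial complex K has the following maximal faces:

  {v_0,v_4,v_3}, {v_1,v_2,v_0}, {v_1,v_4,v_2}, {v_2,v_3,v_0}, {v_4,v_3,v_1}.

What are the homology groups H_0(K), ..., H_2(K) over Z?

K has 5 vertices, 10 edges, 5 triangles.
rank ∂_0 = 0, rank ∂_1 = 4 ⇒ b_0 = 5 − 0 − 4 = 1; all invariant factors of ∂_1 are 1 so no torsion. So H_0 = Z.
rank ∂_1 = 4, rank ∂_2 = 5 ⇒ b_1 = 10 − 4 − 5 = 1; all invariant factors of ∂_2 are 1 so no torsion. So H_1 = Z.
rank ∂_2 = 5, rank ∂_3 = 0 ⇒ b_2 = 5 − 5 − 0 = 0. So H_2 = 0.

H_0 ≅ Z,  H_1 ≅ Z,  H_2 = 0.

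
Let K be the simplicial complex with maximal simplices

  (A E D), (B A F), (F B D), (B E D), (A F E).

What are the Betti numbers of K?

Order the vertices as A < B < D < E < F. Listing each simplex with vertices in this order, K has dimension 2 with simplices:

  0-simplices (5): A, B, D, E, F
  1-simplices (10): AB, AD, AE, AF, BD, BE, BF, DE, DF, EF
  2-simplices (5): ABF, ADE, AEF, BDE, BDF

so the chain groups are C_0 ≅ Z^5, C_1 ≅ Z^10, C_2 ≅ Z^5.

The boundary map ∂_1: C_1 → C_0 is given by ∂[p,q] = [q] − [p]. For instance
  ∂AE = E − A.
The resulting 5×10 matrix has rank 4, and its Smith normal form has invariant factors (1,1,1,1).

Boundary ∂_2: C_2 → C_1 acts by ∂[p,q,r] = [q,r] − [p,r] + [p,q]. For instance
  ∂AEF = EF − AF + AE,
  ∂BDE = DE − BE + BD.
As a 10×5 matrix over Z this has rank 5, with invariant factors (1,1,1,1,1).

Computing H_k = (kernel of ∂_k) / (image of ∂_{k+1}):

  H_0: rank C_0 − rank ∂_1 = 5 − 4 = 1, and the invariant factors of ∂_1 are all 1, so H_0 = Z.
  H_1: rank ker ∂_1 − rank ∂_2 = (10 − 4) − 5 = 1, and the invariant factors of ∂_2 are all 1, so H_1 = Z.
  H_2: rank ker ∂_2 − rank ∂_3 = (5 − 5) − 0 = 0, and there is no ∂_3, so H_2 = 0.

Hence the Betti numbers are b_0 = 1, b_1 = 1, b_2 = 0.

b_0 = 1, b_1 = 1, b_2 = 0.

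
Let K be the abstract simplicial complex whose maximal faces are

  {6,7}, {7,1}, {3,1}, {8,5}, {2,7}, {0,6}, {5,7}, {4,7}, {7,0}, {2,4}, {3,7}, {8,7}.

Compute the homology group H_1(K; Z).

H_1 = Z^4.

We work with the vertex ordering 0 < 1 < 2 < 3 < 4 < 5 < 6 < 7 < 8. The simplices of K, each written with vertices in increasing order, are:

  0-simplices (9): [0], [1], [2], [3], [4], [5], [6], [7], [8]
  1-simplices (12): [0,6], [0,7], [1,3], [1,7], [2,4], [2,7], [3,7], [4,7], [5,7], [5,8], [6,7], [7,8]

so the chain groups are C_0 ≅ Z^9, C_1 ≅ Z^12.

Boundary ∂_1: C_1 → C_0 sends each edge [p,q] (with p < q) to q − p.
As a 9×12 matrix over Z this has rank 8, with invariant factors (1,1,1,1,1,1,1,1).

Reading off H_k = ker ∂_k / im ∂_{k+1}:

  H_1: rank ker ∂_1 − rank ∂_2 = (12 − 8) − 0 = 4, and there is no ∂_2, so H_1 = Z^4.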